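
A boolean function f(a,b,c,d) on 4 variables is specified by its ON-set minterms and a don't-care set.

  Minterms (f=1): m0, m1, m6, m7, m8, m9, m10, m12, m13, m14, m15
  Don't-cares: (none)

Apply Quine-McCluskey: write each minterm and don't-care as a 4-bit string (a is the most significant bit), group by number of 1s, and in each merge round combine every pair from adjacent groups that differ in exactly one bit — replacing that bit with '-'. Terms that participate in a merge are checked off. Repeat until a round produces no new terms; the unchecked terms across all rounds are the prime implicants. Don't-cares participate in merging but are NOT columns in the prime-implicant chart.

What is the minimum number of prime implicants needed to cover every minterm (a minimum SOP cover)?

4

[col 0] 0000*, 0001*, 0110*, 0111*, 1000*, 1001*, 1010*, 1100*, 1101*, 1110*, 1111*
[col 1] -000*, -001*, -110*, -111*, 000-*, 011-*, 1-00*, 1-01*, 1-10*, 10-0*, 100-*, 11-0*, 11-1*, 110-*, 111-*
[col 2] -00-, -11-, 1--0, 1-0-, 11--
Prime implicants: -00-, -11-, 1--0, 1-0-, 11--
PI chart (minterm → PIs covering it):
  0 | -00-  (sole → essential)
  1 | -00-  (sole → essential)
  6 | -11-  (sole → essential)
  7 | -11-  (sole → essential)
  8 | -00-,1--0,1-0-
  9 | -00-,1-0-
  10 | 1--0  (sole → essential)
  12 | 1--0,1-0-,11--
  13 | 1-0-,11--
  14 | -11-,1--0,11--
  15 | -11-,11--
Essential prime implicants: -00-, -11-, 1--0
Petrick residual → 1-0-
Minimum SOP uses 4 PIs: b'c' + bc + ad' + ac'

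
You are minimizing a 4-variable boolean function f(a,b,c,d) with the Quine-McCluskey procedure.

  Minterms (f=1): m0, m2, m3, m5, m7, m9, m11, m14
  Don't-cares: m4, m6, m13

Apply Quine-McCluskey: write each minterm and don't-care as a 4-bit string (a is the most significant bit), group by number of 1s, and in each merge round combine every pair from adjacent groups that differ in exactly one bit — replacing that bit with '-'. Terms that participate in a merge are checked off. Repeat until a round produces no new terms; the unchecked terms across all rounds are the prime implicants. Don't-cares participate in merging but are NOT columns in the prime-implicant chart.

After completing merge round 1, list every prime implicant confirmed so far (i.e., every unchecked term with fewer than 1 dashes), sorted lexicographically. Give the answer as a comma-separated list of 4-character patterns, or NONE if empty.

NONE

Round 0: 0000✓ 0010✓ 0011✓ 0100✓ 0101✓ 0110✓ 0111✓ 1001✓ 1011✓ 1101✓ 1110✓
Round 1: -011 -101 -110 0-00✓ 0-10✓ 0-11✓ 00-0✓ 001-✓ 01-0✓ 01-1✓ 010-✓ 011-✓ 1-01 10-1
Round 2: 0--0 0-1- 01--
PIs = {-011, -101, -110, 0--0, 0-1-, 01--, 1-01, 10-1}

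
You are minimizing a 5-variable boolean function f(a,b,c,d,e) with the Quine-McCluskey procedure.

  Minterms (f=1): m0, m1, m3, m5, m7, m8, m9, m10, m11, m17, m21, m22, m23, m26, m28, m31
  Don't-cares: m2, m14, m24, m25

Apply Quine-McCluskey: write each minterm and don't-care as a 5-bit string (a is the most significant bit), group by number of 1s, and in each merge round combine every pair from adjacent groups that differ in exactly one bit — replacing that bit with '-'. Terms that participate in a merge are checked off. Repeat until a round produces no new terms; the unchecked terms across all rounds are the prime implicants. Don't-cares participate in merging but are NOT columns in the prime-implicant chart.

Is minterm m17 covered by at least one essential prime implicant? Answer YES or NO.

[col 0] 00000*, 00001*, 00010*, 00011*, 00101*, 00111*, 01000*, 01001*, 01010*, 01011*, 01110*, 10001*, 10101*, 10110*, 10111*, 11000*, 11001*, 11010*, 11100*, 11111*
[col 1] -0001*, -0101*, -0111*, -1000*, -1001*, -1010*, 0-000*, 0-001*, 0-010*, 0-011*, 00-01*, 00-11*, 000-0*, 000-1*, 0000-*, 0001-*, 001-1*, 01-10, 010-0*, 010-1*, 0100-*, 0101-*, 1-001*, 1-111, 10-01*, 101-1*, 1011-, 11-00, 110-0*, 1100-*
[col 2] --001, -0-01, -01-1, -10-0, -100-, 0-0-0*, 0-0-1*, 0-00-*, 0-01-*, 00--1, 000--*, 010--*
[col 3] 0-0--
Prime implicants: --001, -0-01, -01-1, -10-0, -100-, 0-0--, 00--1, 01-10, 1-111, 1011-, 11-00
PI chart (minterm → PIs covering it):
  0 | 0-0--  (sole → essential)
  1 | --001,-0-01,0-0--,00--1
  3 | 0-0--,00--1
  5 | -0-01,-01-1,00--1
  7 | -01-1,00--1
  8 | -10-0,-100-,0-0--
  9 | --001,-100-,0-0--
  10 | -10-0,0-0--,01-10
  11 | 0-0--  (sole → essential)
  17 | --001,-0-01
  21 | -0-01,-01-1
  22 | 1011-  (sole → essential)
  23 | -01-1,1-111,1011-
  26 | -10-0  (sole → essential)
  28 | 11-00  (sole → essential)
  31 | 1-111  (sole → essential)
Essential prime implicants: -10-0, 0-0--, 1-111, 1011-, 11-00

NO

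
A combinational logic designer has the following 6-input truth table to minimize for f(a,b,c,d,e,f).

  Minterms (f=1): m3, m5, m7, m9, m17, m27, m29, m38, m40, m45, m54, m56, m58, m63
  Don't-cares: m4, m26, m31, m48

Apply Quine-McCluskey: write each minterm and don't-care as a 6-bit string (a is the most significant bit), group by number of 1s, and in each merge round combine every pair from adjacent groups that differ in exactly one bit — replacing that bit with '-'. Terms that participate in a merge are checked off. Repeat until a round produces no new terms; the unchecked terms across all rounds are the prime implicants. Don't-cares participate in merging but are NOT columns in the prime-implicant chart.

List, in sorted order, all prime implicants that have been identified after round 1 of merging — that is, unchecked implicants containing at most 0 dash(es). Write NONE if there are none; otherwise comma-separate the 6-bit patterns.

001001, 010001, 101101

[col 0] 000011*, 000100*, 000101*, 000111*, 001001, 010001, 011010*, 011011*, 011101*, 011111*, 100110*, 101000*, 101101, 110000*, 110110*, 111000*, 111010*, 111111*
[col 1] -11010, -11111, 000-11, 0001-1, 00010-, 011-11, 01101-, 0111-1, 1-0110, 1-1000, 11-000, 1110-0
Prime implicants: -11010, -11111, 000-11, 0001-1, 00010-, 001001, 010001, 011-11, 01101-, 0111-1, 1-0110, 1-1000, 101101, 11-000, 1110-0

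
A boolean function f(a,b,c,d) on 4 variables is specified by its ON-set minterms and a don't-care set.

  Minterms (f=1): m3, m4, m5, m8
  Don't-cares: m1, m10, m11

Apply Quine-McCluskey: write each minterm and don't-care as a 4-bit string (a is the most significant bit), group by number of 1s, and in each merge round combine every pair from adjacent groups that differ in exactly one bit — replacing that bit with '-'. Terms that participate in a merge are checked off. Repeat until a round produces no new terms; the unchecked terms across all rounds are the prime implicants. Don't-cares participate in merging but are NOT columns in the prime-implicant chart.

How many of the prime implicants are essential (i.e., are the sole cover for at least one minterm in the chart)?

size-2^0 implicants → 0001(✓)  0011(✓)  0100(✓)  0101(✓)  1000(✓)  1010(✓)  1011(✓)
size-2^1 implicants → -011  0-01  00-1  010-  10-0  101-
Unchecked terms (primes): -011, 0-01, 00-1, 010-, 10-0, 101-
Minterm coverage:
  m3 ⊆ -011,00-1
  m4 ⊆ 010- [E]
  m5 ⊆ 0-01,010-
  m8 ⊆ 10-0 [E]
E = {010-, 10-0}

2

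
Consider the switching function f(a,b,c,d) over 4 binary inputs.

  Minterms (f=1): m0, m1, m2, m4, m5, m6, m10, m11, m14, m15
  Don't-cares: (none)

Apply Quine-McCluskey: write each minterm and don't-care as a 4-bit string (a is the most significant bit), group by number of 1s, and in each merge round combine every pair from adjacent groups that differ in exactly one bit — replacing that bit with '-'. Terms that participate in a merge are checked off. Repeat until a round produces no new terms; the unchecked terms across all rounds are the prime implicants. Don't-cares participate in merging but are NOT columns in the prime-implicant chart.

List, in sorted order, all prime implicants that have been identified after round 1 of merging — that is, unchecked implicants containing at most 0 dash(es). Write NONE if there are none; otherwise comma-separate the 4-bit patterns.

NONE

Round 0: 0000✓ 0001✓ 0010✓ 0100✓ 0101✓ 0110✓ 1010✓ 1011✓ 1110✓ 1111✓
Round 1: -010✓ -110✓ 0-00✓ 0-01✓ 0-10✓ 00-0✓ 000-✓ 01-0✓ 010-✓ 1-10✓ 1-11✓ 101-✓ 111-✓
Round 2: --10 0--0 0-0- 1-1-
PIs = {--10, 0--0, 0-0-, 1-1-}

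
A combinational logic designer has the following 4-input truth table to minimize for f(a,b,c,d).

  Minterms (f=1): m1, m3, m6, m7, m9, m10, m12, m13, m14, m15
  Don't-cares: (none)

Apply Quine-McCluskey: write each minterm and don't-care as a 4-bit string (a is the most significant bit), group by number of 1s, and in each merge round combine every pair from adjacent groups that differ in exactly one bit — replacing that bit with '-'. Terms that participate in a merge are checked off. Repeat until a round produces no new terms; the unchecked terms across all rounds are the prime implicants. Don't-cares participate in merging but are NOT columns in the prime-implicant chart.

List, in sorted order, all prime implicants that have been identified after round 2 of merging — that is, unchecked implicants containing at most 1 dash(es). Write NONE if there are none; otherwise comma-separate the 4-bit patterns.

-001, 0-11, 00-1, 1-01, 1-10

[col 0] 0001*, 0011*, 0110*, 0111*, 1001*, 1010*, 1100*, 1101*, 1110*, 1111*
[col 1] -001, -110*, -111*, 0-11, 00-1, 011-*, 1-01, 1-10, 11-0*, 11-1*, 110-*, 111-*
[col 2] -11-, 11--
Prime implicants: -001, -11-, 0-11, 00-1, 1-01, 1-10, 11--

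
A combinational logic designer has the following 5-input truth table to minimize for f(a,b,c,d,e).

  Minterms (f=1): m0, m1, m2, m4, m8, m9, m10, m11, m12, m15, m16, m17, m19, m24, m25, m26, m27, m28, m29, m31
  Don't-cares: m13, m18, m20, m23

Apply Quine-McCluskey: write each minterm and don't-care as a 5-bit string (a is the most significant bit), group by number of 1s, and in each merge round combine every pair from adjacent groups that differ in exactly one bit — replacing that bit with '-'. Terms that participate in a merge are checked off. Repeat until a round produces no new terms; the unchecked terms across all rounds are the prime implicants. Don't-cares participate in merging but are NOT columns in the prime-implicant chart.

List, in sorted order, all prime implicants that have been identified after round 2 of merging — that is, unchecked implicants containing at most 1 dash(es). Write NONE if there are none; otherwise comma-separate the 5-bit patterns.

NONE

[col 0] 00000*, 00001*, 00010*, 00100*, 01000*, 01001*, 01010*, 01011*, 01100*, 01101*, 01111*, 10000*, 10001*, 10010*, 10011*, 10100*, 10111*, 11000*, 11001*, 11010*, 11011*, 11100*, 11101*, 11111*
[col 1] -0000*, -0001*, -0010*, -0100*, -1000*, -1001*, -1010*, -1011*, -1100*, -1101*, -1111*, 0-000*, 0-001*, 0-010*, 0-100*, 00-00*, 000-0*, 0000-*, 01-00*, 01-01*, 01-11*, 010-0*, 010-1*, 0100-*, 0101-*, 011-1*, 0110-*, 1-000*, 1-001*, 1-010*, 1-011*, 1-100*, 1-111*, 10-00*, 10-11*, 100-0*, 100-1*, 1000-*, 1001-*, 11-00*, 11-01*, 11-11*, 110-0*, 110-1*, 1100-*, 1101-*, 111-1*, 1110-*
[col 2] --000*, --001*, --010*, --100*, -0-00*, -00-0*, -000-*, -1-00*, -1-01*, -1-11*, -10-0*, -10-1*, -100-*, -101-*, -11-1*, -110-*, 0--00*, 0-0-0*, 0-00-*, 01--1*, 01-0-*, 010--*, 1--00*, 1--11, 1-0-0*, 1-0-1*, 1-00-*, 1-01-*, 100--*, 11--1*, 11-0-*, 110--*
[col 3] ---00, --0-0, --00-, -1--1, -1-0-, -10--, 1-0--
Prime implicants: ---00, --0-0, --00-, -1--1, -1-0-, -10--, 1--11, 1-0--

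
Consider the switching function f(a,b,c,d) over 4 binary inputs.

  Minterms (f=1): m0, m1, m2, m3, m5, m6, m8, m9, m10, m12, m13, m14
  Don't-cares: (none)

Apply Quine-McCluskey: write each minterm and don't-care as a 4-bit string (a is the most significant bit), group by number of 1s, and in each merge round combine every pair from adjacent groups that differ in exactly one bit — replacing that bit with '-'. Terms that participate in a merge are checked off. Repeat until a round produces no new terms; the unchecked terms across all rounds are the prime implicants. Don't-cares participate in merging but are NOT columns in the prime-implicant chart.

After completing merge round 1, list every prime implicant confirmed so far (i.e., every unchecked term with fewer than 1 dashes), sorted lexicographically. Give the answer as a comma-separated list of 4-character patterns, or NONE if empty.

Round 0: 0000✓ 0001✓ 0010✓ 0011✓ 0101✓ 0110✓ 1000✓ 1001✓ 1010✓ 1100✓ 1101✓ 1110✓
Round 1: -000✓ -001✓ -010✓ -101✓ -110✓ 0-01✓ 0-10✓ 00-0✓ 00-1✓ 000-✓ 001-✓ 1-00✓ 1-01✓ 1-10✓ 10-0✓ 100-✓ 11-0✓ 110-✓
Round 2: --01 --10 -0-0 -00- 00-- 1--0 1-0-
PIs = {--01, --10, -0-0, -00-, 00--, 1--0, 1-0-}

NONE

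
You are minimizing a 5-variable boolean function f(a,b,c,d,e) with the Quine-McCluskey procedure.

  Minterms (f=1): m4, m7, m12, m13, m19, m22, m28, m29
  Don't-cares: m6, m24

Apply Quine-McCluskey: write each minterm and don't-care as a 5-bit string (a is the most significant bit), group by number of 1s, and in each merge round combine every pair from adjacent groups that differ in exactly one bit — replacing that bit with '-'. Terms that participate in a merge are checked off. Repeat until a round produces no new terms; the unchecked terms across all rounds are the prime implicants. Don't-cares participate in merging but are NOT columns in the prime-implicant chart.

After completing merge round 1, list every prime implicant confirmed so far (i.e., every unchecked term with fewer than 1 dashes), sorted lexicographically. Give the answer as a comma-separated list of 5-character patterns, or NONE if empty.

10011

Round 0: 00100✓ 00110✓ 00111✓ 01100✓ 01101✓ 10011 10110✓ 11000✓ 11100✓ 11101✓
Round 1: -0110 -1100✓ -1101✓ 0-100 001-0 0011- 0110-✓ 11-00 1110-✓
Round 2: -110-
PIs = {-0110, -110-, 0-100, 001-0, 0011-, 10011, 11-00}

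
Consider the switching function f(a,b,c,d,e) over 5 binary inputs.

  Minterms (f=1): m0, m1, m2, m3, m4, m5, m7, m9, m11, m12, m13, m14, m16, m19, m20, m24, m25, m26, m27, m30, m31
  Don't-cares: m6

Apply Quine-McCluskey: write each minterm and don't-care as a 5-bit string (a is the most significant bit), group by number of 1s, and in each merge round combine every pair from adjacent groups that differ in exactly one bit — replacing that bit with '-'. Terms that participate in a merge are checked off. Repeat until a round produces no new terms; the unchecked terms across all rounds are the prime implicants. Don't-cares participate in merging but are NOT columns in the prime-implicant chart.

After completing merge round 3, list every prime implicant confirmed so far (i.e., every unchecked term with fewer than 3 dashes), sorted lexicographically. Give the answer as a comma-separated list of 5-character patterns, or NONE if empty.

--011, -0-00, -10-1, -1110, 0--01, 0-0-1, 0-1-0, 0-10-, 1-000, 11-1-, 110--

size-2^0 implicants → 00000(✓)  00001(✓)  00010(✓)  00011(✓)  00100(✓)  00101(✓)  00110(✓)  00111(✓)  01001(✓)  01011(✓)  01100(✓)  01101(✓)  01110(✓)  10000(✓)  10011(✓)  10100(✓)  11000(✓)  11001(✓)  11010(✓)  11011(✓)  11110(✓)  11111(✓)
size-2^1 implicants → -0000(✓)  -0011(✓)  -0100(✓)  -1001(✓)  -1011(✓)  -1110  0-001(✓)  0-011(✓)  0-100(✓)  0-101(✓)  0-110(✓)  00-00(✓)  00-01(✓)  00-10(✓)  00-11(✓)  000-0(✓)  000-1(✓)  0000-(✓)  0001-(✓)  001-0(✓)  001-1(✓)  0010-(✓)  0011-(✓)  01-01(✓)  010-1(✓)  011-0(✓)  0110-(✓)  1-000  1-011(✓)  10-00(✓)  11-10(✓)  11-11(✓)  110-0(✓)  110-1(✓)  1100-(✓)  1101-(✓)  1111-(✓)
size-2^2 implicants → --011  -0-00  -10-1  0--01  0-0-1  0-1-0  0-10-  00--0(✓)  00--1(✓)  00-0-(✓)  00-1-(✓)  000--(✓)  001--(✓)  11-1-  110--
size-2^3 implicants → 00---
Unchecked terms (primes): --011, -0-00, -10-1, -1110, 0--01, 0-0-1, 0-1-0, 0-10-, 00---, 1-000, 11-1-, 110--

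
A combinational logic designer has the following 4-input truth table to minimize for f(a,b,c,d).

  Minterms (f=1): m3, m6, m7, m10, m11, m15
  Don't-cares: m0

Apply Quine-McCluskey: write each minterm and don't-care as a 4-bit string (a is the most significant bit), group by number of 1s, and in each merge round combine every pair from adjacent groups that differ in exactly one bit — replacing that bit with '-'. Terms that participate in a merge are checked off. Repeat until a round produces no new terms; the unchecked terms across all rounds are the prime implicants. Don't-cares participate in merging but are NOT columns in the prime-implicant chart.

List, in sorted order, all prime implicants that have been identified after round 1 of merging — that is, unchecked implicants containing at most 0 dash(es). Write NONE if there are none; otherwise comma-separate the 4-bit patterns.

Round 0: 0000 0011✓ 0110✓ 0111✓ 1010✓ 1011✓ 1111✓
Round 1: -011✓ -111✓ 0-11✓ 011- 1-11✓ 101-
Round 2: --11
PIs = {--11, 0000, 011-, 101-}

0000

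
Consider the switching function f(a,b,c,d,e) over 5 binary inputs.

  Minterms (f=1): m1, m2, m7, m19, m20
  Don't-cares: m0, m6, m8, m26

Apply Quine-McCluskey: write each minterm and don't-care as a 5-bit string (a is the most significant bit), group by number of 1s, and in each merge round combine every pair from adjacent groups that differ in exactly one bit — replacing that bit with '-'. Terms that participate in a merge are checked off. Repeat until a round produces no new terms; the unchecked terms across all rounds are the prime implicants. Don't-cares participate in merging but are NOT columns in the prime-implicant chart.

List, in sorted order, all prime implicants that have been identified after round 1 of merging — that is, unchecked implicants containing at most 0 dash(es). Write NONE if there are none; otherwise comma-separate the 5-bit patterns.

10011, 10100, 11010

[col 0] 00000*, 00001*, 00010*, 00110*, 00111*, 01000*, 10011, 10100, 11010
[col 1] 0-000, 00-10, 000-0, 0000-, 0011-
Prime implicants: 0-000, 00-10, 000-0, 0000-, 0011-, 10011, 10100, 11010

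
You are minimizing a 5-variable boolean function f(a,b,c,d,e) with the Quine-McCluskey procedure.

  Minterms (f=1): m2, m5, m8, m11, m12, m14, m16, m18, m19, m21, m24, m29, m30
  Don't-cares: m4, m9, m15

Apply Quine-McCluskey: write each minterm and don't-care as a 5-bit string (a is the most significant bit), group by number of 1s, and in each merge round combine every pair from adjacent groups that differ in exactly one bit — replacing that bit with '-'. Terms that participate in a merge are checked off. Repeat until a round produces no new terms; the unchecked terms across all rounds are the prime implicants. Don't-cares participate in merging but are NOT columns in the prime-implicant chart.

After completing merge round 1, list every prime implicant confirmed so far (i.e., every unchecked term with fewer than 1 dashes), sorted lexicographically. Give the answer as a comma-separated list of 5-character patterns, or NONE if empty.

size-2^0 implicants → 00010(✓)  00100(✓)  00101(✓)  01000(✓)  01001(✓)  01011(✓)  01100(✓)  01110(✓)  01111(✓)  10000(✓)  10010(✓)  10011(✓)  10101(✓)  11000(✓)  11101(✓)  11110(✓)
size-2^1 implicants → -0010  -0101  -1000  -1110  0-100  0010-  01-00  01-11  010-1  0100-  011-0  0111-  1-000  1-101  100-0  1001-
Unchecked terms (primes): -0010, -0101, -1000, -1110, 0-100, 0010-, 01-00, 01-11, 010-1, 0100-, 011-0, 0111-, 1-000, 1-101, 100-0, 1001-

NONE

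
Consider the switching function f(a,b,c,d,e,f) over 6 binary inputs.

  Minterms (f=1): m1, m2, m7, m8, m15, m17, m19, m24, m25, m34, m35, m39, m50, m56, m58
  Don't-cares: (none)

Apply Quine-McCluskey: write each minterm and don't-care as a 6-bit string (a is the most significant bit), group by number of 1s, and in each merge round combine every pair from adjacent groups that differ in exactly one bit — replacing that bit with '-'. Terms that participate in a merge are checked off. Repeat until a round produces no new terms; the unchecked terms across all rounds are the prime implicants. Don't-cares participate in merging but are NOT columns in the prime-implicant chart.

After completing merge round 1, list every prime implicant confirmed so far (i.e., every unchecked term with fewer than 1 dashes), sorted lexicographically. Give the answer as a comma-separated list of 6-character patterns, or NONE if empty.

Round 0: 000001✓ 000010✓ 000111✓ 001000✓ 001111✓ 010001✓ 010011✓ 011000✓ 011001✓ 100010✓ 100011✓ 100111✓ 110010✓ 111000✓ 111010✓
Round 1: -00010 -00111 -11000 0-0001 0-1000 00-111 01-001 0100-1 01100- 1-0010 100-11 10001- 11-010 1110-0
PIs = {-00010, -00111, -11000, 0-0001, 0-1000, 00-111, 01-001, 0100-1, 01100-, 1-0010, 100-11, 10001-, 11-010, 1110-0}

NONE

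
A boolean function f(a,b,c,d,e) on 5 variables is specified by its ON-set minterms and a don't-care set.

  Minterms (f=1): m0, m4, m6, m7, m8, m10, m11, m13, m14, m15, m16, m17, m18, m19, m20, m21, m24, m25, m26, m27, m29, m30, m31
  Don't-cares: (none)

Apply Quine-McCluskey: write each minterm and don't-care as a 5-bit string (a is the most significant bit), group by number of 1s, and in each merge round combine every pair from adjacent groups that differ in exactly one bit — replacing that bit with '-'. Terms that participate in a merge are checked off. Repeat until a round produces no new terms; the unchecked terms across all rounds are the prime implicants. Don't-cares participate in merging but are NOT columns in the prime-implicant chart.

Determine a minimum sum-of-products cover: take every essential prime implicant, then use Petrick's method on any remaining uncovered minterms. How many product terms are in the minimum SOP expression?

7

size-2^0 implicants → 00000(✓)  00100(✓)  00110(✓)  00111(✓)  01000(✓)  01010(✓)  01011(✓)  01101(✓)  01110(✓)  01111(✓)  10000(✓)  10001(✓)  10010(✓)  10011(✓)  10100(✓)  10101(✓)  11000(✓)  11001(✓)  11010(✓)  11011(✓)  11101(✓)  11110(✓)  11111(✓)
size-2^1 implicants → -0000(✓)  -0100(✓)  -1000(✓)  -1010(✓)  -1011(✓)  -1101(✓)  -1110(✓)  -1111(✓)  0-000(✓)  0-110(✓)  0-111(✓)  00-00(✓)  001-0  0011-(✓)  01-10(✓)  01-11(✓)  010-0(✓)  0101-(✓)  011-1(✓)  0111-(✓)  1-000(✓)  1-001(✓)  1-010(✓)  1-011(✓)  1-101(✓)  10-00(✓)  10-01(✓)  100-0(✓)  100-1(✓)  1000-(✓)  1001-(✓)  1010-(✓)  11-01(✓)  11-10(✓)  11-11(✓)  110-0(✓)  110-1(✓)  1100-(✓)  1101-(✓)  111-1(✓)  1111-(✓)
size-2^2 implicants → --000  -0-00  -1-10(✓)  -1-11(✓)  -10-0  -101-(✓)  -11-1  -111-(✓)  0-11-  01-1-(✓)  1--01  1-0-0(✓)  1-0-1(✓)  1-00-(✓)  1-01-(✓)  10-0-  100--(✓)  11--1  11-1-(✓)  110--(✓)
size-2^3 implicants → -1-1-  1-0--
Unchecked terms (primes): --000, -0-00, -1-1-, -10-0, -11-1, 0-11-, 001-0, 1--01, 1-0--, 10-0-, 11--1
Minterm coverage:
  m0 ⊆ --000,-0-00
  m4 ⊆ -0-00,001-0
  m6 ⊆ 0-11-,001-0
  m7 ⊆ 0-11- [E]
  m8 ⊆ --000,-10-0
  m10 ⊆ -1-1-,-10-0
  m11 ⊆ -1-1- [E]
  m13 ⊆ -11-1 [E]
  m14 ⊆ -1-1-,0-11-
  m15 ⊆ -1-1-,-11-1,0-11-
  m16 ⊆ --000,-0-00,1-0--,10-0-
  m17 ⊆ 1--01,1-0--,10-0-
  m18 ⊆ 1-0-- [E]
  m19 ⊆ 1-0-- [E]
  m20 ⊆ -0-00,10-0-
  m21 ⊆ 1--01,10-0-
  m24 ⊆ --000,-10-0,1-0--
  m25 ⊆ 1--01,1-0--,11--1
  m26 ⊆ -1-1-,-10-0,1-0--
  m27 ⊆ -1-1-,1-0--,11--1
  m29 ⊆ -11-1,1--01,11--1
  m30 ⊆ -1-1- [E]
  m31 ⊆ -1-1-,-11-1,11--1
E = {-1-1-, -11-1, 0-11-, 1-0--}
Petrick residual → --000, -0-00, 1--01
Cover = c'd'e' + b'd'e' + bd + bce + a'cd + ad'e + ac'  |cover|=7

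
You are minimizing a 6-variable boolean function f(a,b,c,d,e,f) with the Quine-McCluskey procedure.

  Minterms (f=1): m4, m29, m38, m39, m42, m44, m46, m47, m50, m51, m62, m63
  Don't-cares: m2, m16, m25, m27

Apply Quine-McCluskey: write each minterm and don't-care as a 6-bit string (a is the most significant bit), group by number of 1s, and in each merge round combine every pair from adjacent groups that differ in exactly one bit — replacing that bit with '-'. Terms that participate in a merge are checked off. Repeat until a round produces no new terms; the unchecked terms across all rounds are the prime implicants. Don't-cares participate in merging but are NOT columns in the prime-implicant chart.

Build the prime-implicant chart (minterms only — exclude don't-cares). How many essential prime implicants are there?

7

[col 0] 000010, 000100, 010000, 011001*, 011011*, 011101*, 100110*, 100111*, 101010*, 101100*, 101110*, 101111*, 110010*, 110011*, 111110*, 111111*
[col 1] 011-01, 0110-1, 1-1110*, 1-1111*, 10-110*, 10-111*, 10011-*, 101-10, 1011-0, 10111-*, 11001-, 11111-*
[col 2] 1-111-, 10-11-
Prime implicants: 000010, 000100, 010000, 011-01, 0110-1, 1-111-, 10-11-, 101-10, 1011-0, 11001-
PI chart (minterm → PIs covering it):
  4 | 000100  (sole → essential)
  29 | 011-01  (sole → essential)
  38 | 10-11-  (sole → essential)
  39 | 10-11-  (sole → essential)
  42 | 101-10  (sole → essential)
  44 | 1011-0  (sole → essential)
  46 | 1-111-,10-11-,101-10,1011-0
  47 | 1-111-,10-11-
  50 | 11001-  (sole → essential)
  51 | 11001-  (sole → essential)
  62 | 1-111-  (sole → essential)
  63 | 1-111-  (sole → essential)
Essential prime implicants: 000100, 011-01, 1-111-, 10-11-, 101-10, 1011-0, 11001-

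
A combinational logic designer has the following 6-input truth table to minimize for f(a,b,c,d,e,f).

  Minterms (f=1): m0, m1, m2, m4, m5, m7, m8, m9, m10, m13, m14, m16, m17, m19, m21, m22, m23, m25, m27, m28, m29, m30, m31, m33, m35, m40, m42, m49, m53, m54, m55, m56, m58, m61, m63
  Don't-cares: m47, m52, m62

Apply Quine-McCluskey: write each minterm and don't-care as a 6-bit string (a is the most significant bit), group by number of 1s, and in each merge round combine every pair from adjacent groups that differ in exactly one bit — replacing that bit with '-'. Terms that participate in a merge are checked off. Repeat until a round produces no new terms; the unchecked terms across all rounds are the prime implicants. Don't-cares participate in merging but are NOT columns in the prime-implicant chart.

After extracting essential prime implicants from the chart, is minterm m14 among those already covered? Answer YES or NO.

size-2^0 implicants → 000000(✓)  000001(✓)  000010(✓)  000100(✓)  000101(✓)  000111(✓)  001000(✓)  001001(✓)  001010(✓)  001101(✓)  001110(✓)  010000(✓)  010001(✓)  010011(✓)  010101(✓)  010110(✓)  010111(✓)  011001(✓)  011011(✓)  011100(✓)  011101(✓)  011110(✓)  011111(✓)  100001(✓)  100011(✓)  101000(✓)  101010(✓)  101111(✓)  110001(✓)  110100(✓)  110101(✓)  110110(✓)  110111(✓)  111000(✓)  111010(✓)  111101(✓)  111110(✓)  111111(✓)
size-2^1 implicants → -00001(✓)  -01000(✓)  -01010(✓)  -10001(✓)  -10101(✓)  -10110(✓)  -10111(✓)  -11101(✓)  -11110(✓)  -11111(✓)  0-0000(✓)  0-0001(✓)  0-0101(✓)  0-0111(✓)  0-1001(✓)  0-1101(✓)  0-1110  00-000(✓)  00-001(✓)  00-010(✓)  00-101(✓)  000-00(✓)  000-01(✓)  0000-0(✓)  00000-(✓)  0001-1(✓)  00010-(✓)  001-01(✓)  001-10  0010-0(✓)  00100-(✓)  01-001(✓)  01-011(✓)  01-101(✓)  01-110(✓)  01-111(✓)  010-01(✓)  010-11(✓)  0100-1(✓)  01000-(✓)  0101-1(✓)  01011-(✓)  011-01(✓)  011-11(✓)  0110-1(✓)  0111-0(✓)  0111-1(✓)  01110-(✓)  01111-(✓)  1-0001(✓)  1-1000(✓)  1-1010(✓)  1-1111  1000-1  1010-0(✓)  11-101(✓)  11-110(✓)  11-111(✓)  110-01(✓)  1101-0(✓)  1101-1(✓)  11010-(✓)  11011-(✓)  111-10  1110-0(✓)  1111-1(✓)  11111-(✓)
size-2^2 implicants → --0001  -010-0  -1-101(✓)  -1-110(✓)  -1-111(✓)  -10-01  -101-1(✓)  -1011-(✓)  -111-1(✓)  -1111-(✓)  0--001(✓)  0--101(✓)  0-0-01(✓)  0-000-  0-01-1  0-1-01(✓)  00--01(✓)  00-0-0  00-00-  000-0-  01--01(✓)  01--11(✓)  01-0-1(✓)  01-1-1(✓)  01-11-(✓)  010--1(✓)  011--1(✓)  0111--  1-10-0  11-1-1(✓)  11-11-(✓)  1101--
size-2^3 implicants → -1-1-1  -1-11-  0---01  01---1
Unchecked terms (primes): --0001, -010-0, -1-1-1, -1-11-, -10-01, 0---01, 0-000-, 0-01-1, 0-1110, 00-0-0, 00-00-, 000-0-, 001-10, 01---1, 0111--, 1-10-0, 1-1111, 1000-1, 1101--, 111-10
Minterm coverage:
  m0 ⊆ 0-000-,00-0-0,00-00-,000-0-
  m1 ⊆ --0001,0---01,0-000-,00-00-,000-0-
  m2 ⊆ 00-0-0 [E]
  m4 ⊆ 000-0- [E]
  m5 ⊆ 0---01,0-01-1,000-0-
  m7 ⊆ 0-01-1 [E]
  m8 ⊆ -010-0,00-0-0,00-00-
  m9 ⊆ 0---01,00-00-
  m10 ⊆ -010-0,00-0-0,001-10
  m13 ⊆ 0---01 [E]
  m14 ⊆ 0-1110,001-10
  m16 ⊆ 0-000- [E]
  m17 ⊆ --0001,-10-01,0---01,0-000-,01---1
  m19 ⊆ 01---1 [E]
  m21 ⊆ -1-1-1,-10-01,0---01,0-01-1,01---1
  m22 ⊆ -1-11- [E]
  m23 ⊆ -1-1-1,-1-11-,0-01-1,01---1
  m25 ⊆ 0---01,01---1
  m27 ⊆ 01---1 [E]
  m28 ⊆ 0111-- [E]
  m29 ⊆ -1-1-1,0---01,01---1,0111--
  m30 ⊆ -1-11-,0-1110,0111--
  m31 ⊆ -1-1-1,-1-11-,01---1,0111--
  m33 ⊆ --0001,1000-1
  m35 ⊆ 1000-1 [E]
  m40 ⊆ -010-0,1-10-0
  m42 ⊆ -010-0,1-10-0
  m49 ⊆ --0001,-10-01
  m53 ⊆ -1-1-1,-10-01,1101--
  m54 ⊆ -1-11-,1101--
  m55 ⊆ -1-1-1,-1-11-,1101--
  m56 ⊆ 1-10-0 [E]
  m58 ⊆ 1-10-0,111-10
  m61 ⊆ -1-1-1 [E]
  m63 ⊆ -1-1-1,-1-11-,1-1111
E = {-1-1-1, -1-11-, 0---01, 0-000-, 0-01-1, 00-0-0, 000-0-, 01---1, 0111--, 1-10-0, 1000-1}

NO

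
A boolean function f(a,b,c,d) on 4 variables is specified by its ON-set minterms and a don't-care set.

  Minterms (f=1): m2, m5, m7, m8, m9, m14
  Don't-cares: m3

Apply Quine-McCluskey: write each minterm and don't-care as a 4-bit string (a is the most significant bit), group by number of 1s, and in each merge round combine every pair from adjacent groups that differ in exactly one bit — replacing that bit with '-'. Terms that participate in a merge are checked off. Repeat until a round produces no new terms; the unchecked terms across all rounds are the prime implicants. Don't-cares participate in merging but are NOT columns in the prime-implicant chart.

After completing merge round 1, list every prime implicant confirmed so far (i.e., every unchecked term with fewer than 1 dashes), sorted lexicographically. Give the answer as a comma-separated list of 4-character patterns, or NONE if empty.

[col 0] 0010*, 0011*, 0101*, 0111*, 1000*, 1001*, 1110
[col 1] 0-11, 001-, 01-1, 100-
Prime implicants: 0-11, 001-, 01-1, 100-, 1110

1110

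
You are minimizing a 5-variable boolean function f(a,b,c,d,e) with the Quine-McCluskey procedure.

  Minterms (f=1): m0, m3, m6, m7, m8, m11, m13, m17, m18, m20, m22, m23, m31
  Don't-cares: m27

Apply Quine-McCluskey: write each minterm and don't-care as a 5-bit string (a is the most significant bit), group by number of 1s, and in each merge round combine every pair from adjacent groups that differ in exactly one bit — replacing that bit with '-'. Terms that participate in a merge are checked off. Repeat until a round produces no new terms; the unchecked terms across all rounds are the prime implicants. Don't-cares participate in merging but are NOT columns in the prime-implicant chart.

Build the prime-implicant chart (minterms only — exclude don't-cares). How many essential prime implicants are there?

[col 0] 00000*, 00011*, 00110*, 00111*, 01000*, 01011*, 01101, 10001, 10010*, 10100*, 10110*, 10111*, 11011*, 11111*
[col 1] -0110*, -0111*, -1011, 0-000, 0-011, 00-11, 0011-*, 1-111, 10-10, 101-0, 1011-*, 11-11
[col 2] -011-
Prime implicants: -011-, -1011, 0-000, 0-011, 00-11, 01101, 1-111, 10-10, 10001, 101-0, 11-11
PI chart (minterm → PIs covering it):
  0 | 0-000  (sole → essential)
  3 | 0-011,00-11
  6 | -011-  (sole → essential)
  7 | -011-,00-11
  8 | 0-000  (sole → essential)
  11 | -1011,0-011
  13 | 01101  (sole → essential)
  17 | 10001  (sole → essential)
  18 | 10-10  (sole → essential)
  20 | 101-0  (sole → essential)
  22 | -011-,10-10,101-0
  23 | -011-,1-111
  31 | 1-111,11-11
Essential prime implicants: -011-, 0-000, 01101, 10-10, 10001, 101-0

6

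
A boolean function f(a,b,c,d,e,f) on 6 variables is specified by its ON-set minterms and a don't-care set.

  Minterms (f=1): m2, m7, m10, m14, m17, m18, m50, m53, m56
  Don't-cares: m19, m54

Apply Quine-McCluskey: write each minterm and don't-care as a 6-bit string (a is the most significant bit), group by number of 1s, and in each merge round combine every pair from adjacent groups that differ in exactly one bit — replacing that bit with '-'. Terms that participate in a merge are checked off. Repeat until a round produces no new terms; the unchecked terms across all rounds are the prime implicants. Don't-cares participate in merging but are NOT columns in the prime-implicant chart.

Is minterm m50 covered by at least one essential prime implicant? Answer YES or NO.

[col 0] 000010*, 000111, 001010*, 001110*, 010001*, 010010*, 010011*, 110010*, 110101, 110110*, 111000
[col 1] -10010, 0-0010, 00-010, 001-10, 0100-1, 01001-, 110-10
Prime implicants: -10010, 0-0010, 00-010, 000111, 001-10, 0100-1, 01001-, 110-10, 110101, 111000
PI chart (minterm → PIs covering it):
  2 | 0-0010,00-010
  7 | 000111  (sole → essential)
  10 | 00-010,001-10
  14 | 001-10  (sole → essential)
  17 | 0100-1  (sole → essential)
  18 | -10010,0-0010,01001-
  50 | -10010,110-10
  53 | 110101  (sole → essential)
  56 | 111000  (sole → essential)
Essential prime implicants: 000111, 001-10, 0100-1, 110101, 111000

NO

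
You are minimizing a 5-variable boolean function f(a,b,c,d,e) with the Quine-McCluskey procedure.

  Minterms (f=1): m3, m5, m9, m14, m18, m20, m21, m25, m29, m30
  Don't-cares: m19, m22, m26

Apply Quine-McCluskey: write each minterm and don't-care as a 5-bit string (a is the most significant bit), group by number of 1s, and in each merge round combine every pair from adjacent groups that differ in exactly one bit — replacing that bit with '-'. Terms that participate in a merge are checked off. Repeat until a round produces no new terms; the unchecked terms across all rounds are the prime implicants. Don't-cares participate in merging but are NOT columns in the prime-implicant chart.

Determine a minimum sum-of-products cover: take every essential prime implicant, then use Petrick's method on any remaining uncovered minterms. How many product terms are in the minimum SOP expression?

size-2^0 implicants → 00011(✓)  00101(✓)  01001(✓)  01110(✓)  10010(✓)  10011(✓)  10100(✓)  10101(✓)  10110(✓)  11001(✓)  11010(✓)  11101(✓)  11110(✓)
size-2^1 implicants → -0011  -0101  -1001  -1110  1-010(✓)  1-101  1-110(✓)  10-10(✓)  1001-  101-0  1010-  11-01  11-10(✓)
size-2^2 implicants → 1--10
Unchecked terms (primes): -0011, -0101, -1001, -1110, 1--10, 1-101, 1001-, 101-0, 1010-, 11-01
Minterm coverage:
  m3 ⊆ -0011 [E]
  m5 ⊆ -0101 [E]
  m9 ⊆ -1001 [E]
  m14 ⊆ -1110 [E]
  m18 ⊆ 1--10,1001-
  m20 ⊆ 101-0,1010-
  m21 ⊆ -0101,1-101,1010-
  m25 ⊆ -1001,11-01
  m29 ⊆ 1-101,11-01
  m30 ⊆ -1110,1--10
E = {-0011, -0101, -1001, -1110}
Petrick residual → 1--10, 1-101, 101-0
Cover = b'c'de + b'cd'e + bc'd'e + bcde' + ade' + acd'e + ab'ce'  |cover|=7

7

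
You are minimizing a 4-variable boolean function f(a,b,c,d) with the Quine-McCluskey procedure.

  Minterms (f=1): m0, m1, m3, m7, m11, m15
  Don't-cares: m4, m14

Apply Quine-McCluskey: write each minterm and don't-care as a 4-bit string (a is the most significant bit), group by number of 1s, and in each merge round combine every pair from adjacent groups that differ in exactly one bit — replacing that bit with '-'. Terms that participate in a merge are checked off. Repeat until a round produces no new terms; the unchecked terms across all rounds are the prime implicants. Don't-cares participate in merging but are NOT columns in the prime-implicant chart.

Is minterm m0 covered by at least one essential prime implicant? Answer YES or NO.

Round 0: 0000✓ 0001✓ 0011✓ 0100✓ 0111✓ 1011✓ 1110✓ 1111✓
Round 1: -011✓ -111✓ 0-00 0-11✓ 00-1 000- 1-11✓ 111-
Round 2: --11
PIs = {--11, 0-00, 00-1, 000-, 111-}
Coverage chart:
  m0: 0-00,000-
  m1: 00-1,000-
  m3: --11,00-1
  m7: --11 ←essential
  m11: --11 ←essential
  m15: --11,111-
Essential: --11

NO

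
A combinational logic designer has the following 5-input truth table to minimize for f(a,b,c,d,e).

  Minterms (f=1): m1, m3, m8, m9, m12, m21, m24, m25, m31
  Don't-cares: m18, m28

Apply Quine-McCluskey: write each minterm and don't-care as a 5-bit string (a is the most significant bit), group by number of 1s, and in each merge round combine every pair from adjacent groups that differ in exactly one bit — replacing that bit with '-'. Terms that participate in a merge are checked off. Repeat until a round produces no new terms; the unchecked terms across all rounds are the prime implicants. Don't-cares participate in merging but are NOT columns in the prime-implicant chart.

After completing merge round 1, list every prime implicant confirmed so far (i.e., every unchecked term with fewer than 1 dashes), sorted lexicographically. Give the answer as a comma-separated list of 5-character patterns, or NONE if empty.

[col 0] 00001*, 00011*, 01000*, 01001*, 01100*, 10010, 10101, 11000*, 11001*, 11100*, 11111
[col 1] -1000*, -1001*, -1100*, 0-001, 000-1, 01-00*, 0100-*, 11-00*, 1100-*
[col 2] -1-00, -100-
Prime implicants: -1-00, -100-, 0-001, 000-1, 10010, 10101, 11111

10010, 10101, 11111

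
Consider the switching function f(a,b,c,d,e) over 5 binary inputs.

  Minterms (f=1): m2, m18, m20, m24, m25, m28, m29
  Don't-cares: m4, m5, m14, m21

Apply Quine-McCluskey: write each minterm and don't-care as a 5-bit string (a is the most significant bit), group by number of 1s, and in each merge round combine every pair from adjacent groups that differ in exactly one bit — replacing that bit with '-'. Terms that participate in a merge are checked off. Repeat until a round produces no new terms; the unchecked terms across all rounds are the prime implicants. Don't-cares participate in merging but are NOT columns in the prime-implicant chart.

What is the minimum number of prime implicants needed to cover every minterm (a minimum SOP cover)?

3

size-2^0 implicants → 00010(✓)  00100(✓)  00101(✓)  01110  10010(✓)  10100(✓)  10101(✓)  11000(✓)  11001(✓)  11100(✓)  11101(✓)
size-2^1 implicants → -0010  -0100(✓)  -0101(✓)  0010-(✓)  1-100(✓)  1-101(✓)  1010-(✓)  11-00(✓)  11-01(✓)  1100-(✓)  1110-(✓)
size-2^2 implicants → -010-  1-10-  11-0-
Unchecked terms (primes): -0010, -010-, 01110, 1-10-, 11-0-
Minterm coverage:
  m2 ⊆ -0010 [E]
  m18 ⊆ -0010 [E]
  m20 ⊆ -010-,1-10-
  m24 ⊆ 11-0- [E]
  m25 ⊆ 11-0- [E]
  m28 ⊆ 1-10-,11-0-
  m29 ⊆ 1-10-,11-0-
E = {-0010, 11-0-}
Petrick residual → -010-
Cover = b'c'de' + b'cd' + abd'  |cover|=3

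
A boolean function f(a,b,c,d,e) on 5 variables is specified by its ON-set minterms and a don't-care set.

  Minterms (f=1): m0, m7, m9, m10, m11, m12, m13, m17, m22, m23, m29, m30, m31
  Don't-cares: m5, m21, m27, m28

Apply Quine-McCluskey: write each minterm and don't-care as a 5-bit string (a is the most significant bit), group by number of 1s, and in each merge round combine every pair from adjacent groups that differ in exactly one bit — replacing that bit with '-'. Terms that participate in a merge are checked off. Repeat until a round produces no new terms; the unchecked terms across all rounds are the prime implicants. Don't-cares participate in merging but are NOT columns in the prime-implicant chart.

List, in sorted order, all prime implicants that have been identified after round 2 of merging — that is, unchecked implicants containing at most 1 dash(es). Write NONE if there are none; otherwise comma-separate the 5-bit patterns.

-1011, 00000, 01-01, 010-1, 0101-, 10-01, 11-11

[col 0] 00000, 00101*, 00111*, 01001*, 01010*, 01011*, 01100*, 01101*, 10001*, 10101*, 10110*, 10111*, 11011*, 11100*, 11101*, 11110*, 11111*
[col 1] -0101*, -0111*, -1011, -1100*, -1101*, 0-101*, 001-1*, 01-01, 010-1, 0101-, 0110-*, 1-101*, 1-110*, 1-111*, 10-01, 101-1*, 1011-*, 11-11, 111-0*, 111-1*, 1110-*, 1111-*
[col 2] --101, -01-1, -110-, 1-1-1, 1-11-, 111--
Prime implicants: --101, -01-1, -1011, -110-, 00000, 01-01, 010-1, 0101-, 1-1-1, 1-11-, 10-01, 11-11, 111--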